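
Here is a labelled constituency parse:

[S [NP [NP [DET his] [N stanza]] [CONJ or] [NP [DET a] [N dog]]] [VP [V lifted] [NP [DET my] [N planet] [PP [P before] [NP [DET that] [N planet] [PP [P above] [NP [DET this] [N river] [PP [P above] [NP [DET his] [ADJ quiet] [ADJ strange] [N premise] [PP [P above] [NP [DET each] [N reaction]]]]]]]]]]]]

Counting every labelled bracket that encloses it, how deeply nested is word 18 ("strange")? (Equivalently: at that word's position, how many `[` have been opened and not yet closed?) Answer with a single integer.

10

Path from the root down to the word: S → VP → NP → PP → NP → PP → NP → PP → NP → ADJ. That is 10 enclosing brackets.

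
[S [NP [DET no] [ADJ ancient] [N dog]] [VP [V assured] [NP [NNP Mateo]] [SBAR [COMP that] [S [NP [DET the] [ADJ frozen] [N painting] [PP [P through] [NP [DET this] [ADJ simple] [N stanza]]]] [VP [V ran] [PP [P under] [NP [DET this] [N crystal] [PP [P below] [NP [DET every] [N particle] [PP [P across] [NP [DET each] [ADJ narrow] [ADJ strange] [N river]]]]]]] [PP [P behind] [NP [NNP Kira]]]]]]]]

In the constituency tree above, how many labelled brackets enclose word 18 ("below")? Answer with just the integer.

Path from the root down to the word: S → VP → SBAR → S → VP → PP → NP → PP → P. That is 9 enclosing brackets.

9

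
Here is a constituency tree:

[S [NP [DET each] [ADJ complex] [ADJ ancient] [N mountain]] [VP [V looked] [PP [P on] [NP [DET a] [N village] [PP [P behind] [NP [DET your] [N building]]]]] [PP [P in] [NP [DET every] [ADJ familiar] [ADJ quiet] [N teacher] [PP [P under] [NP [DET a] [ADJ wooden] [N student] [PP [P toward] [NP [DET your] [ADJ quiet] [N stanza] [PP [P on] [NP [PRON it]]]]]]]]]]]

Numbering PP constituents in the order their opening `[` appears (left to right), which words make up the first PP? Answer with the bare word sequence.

on a village behind your building

Opening `[PP` markers occur at word positions 6, 9, 12, 17, 21, 25; the first of these opens the constituent [PP on a village behind your building].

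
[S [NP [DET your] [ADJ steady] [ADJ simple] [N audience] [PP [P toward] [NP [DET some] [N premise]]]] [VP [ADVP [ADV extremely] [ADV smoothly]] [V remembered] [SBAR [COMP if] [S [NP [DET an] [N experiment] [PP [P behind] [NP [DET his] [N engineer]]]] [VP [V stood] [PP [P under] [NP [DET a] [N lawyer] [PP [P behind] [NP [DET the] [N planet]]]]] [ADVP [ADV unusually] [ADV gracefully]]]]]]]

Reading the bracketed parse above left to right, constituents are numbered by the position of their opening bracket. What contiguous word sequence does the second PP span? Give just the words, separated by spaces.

behind his engineer

Opening `[PP` markers occur at word positions 5, 14, 18, 21; the second of these opens the constituent [PP behind his engineer].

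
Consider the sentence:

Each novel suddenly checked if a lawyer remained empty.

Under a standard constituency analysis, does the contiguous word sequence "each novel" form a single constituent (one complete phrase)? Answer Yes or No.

Yes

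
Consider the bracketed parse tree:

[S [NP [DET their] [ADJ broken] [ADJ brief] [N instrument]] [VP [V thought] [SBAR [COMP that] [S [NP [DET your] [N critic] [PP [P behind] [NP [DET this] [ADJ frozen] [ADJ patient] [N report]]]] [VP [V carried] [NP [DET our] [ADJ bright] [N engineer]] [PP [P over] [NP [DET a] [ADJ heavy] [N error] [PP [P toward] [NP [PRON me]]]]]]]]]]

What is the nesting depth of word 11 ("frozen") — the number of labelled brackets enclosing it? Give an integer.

Path from the root down to the word: S → VP → SBAR → S → NP → PP → NP → ADJ. That is 8 enclosing brackets.

8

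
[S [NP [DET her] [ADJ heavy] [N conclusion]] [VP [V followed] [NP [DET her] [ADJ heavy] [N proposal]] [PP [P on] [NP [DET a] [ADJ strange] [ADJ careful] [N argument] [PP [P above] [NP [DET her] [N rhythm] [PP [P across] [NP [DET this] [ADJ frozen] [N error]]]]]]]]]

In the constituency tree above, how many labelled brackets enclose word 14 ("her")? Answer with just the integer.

Path from the root down to the word: S → VP → PP → NP → PP → NP → DET. That is 7 enclosing brackets.

7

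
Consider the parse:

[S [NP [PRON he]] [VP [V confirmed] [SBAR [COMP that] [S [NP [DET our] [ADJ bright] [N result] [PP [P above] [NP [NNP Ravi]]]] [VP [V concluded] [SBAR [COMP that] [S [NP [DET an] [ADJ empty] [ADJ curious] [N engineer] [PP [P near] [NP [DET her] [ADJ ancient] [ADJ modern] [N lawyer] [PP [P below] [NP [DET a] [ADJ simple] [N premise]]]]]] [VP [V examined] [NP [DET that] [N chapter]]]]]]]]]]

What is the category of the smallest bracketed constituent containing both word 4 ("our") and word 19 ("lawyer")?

S

Word 4 lies under S → VP → SBAR → S → NP → DET; word 19 lies under S → VP → SBAR → S → VP → SBAR → S → NP → PP → NP → N. The lowest shared node is the S.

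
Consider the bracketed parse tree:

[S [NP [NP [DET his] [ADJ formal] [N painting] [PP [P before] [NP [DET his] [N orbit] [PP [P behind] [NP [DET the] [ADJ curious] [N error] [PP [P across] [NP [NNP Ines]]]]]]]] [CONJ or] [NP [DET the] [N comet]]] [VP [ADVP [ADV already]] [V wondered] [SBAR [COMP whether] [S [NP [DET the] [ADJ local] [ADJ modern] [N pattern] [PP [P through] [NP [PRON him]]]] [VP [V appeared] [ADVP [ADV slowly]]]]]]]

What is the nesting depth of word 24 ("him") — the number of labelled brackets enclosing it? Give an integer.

8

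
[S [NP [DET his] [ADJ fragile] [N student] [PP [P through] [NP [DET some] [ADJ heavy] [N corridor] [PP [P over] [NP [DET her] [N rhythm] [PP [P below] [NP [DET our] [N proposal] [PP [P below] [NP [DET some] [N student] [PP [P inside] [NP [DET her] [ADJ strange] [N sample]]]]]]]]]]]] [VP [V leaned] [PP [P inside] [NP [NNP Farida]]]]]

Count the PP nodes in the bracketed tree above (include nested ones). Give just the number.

6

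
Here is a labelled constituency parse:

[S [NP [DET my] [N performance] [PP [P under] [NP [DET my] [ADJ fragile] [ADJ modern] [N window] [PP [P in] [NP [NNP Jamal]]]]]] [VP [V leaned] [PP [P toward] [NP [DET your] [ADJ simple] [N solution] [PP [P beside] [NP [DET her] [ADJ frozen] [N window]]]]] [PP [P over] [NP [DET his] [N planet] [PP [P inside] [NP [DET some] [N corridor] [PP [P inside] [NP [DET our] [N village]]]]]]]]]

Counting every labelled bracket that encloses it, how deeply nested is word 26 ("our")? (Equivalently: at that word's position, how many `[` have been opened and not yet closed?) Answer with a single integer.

Counting open brackets not yet closed at "our": [S [VP [PP [NP [PP [NP [PP [NP [DET = 9.

9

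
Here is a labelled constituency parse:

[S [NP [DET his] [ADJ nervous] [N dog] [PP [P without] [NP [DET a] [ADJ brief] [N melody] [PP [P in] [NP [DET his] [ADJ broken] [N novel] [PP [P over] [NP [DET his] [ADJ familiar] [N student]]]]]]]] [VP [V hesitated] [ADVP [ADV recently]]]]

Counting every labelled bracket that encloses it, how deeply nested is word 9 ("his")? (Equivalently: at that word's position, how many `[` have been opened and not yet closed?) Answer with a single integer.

7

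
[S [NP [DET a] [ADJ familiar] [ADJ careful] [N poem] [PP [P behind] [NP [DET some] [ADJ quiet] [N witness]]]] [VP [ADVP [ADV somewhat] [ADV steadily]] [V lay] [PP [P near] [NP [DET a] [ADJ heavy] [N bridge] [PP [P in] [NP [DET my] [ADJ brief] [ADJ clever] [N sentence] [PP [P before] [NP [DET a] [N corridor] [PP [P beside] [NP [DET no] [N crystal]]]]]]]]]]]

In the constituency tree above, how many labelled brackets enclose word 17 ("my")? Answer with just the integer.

Path from the root down to the word: S → VP → PP → NP → PP → NP → DET. That is 7 enclosing brackets.

7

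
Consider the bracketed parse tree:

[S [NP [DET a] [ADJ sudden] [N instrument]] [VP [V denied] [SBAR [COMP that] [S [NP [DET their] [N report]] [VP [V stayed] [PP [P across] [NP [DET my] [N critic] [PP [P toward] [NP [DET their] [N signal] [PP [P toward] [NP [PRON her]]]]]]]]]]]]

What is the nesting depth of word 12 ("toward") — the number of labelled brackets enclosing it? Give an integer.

Counting open brackets not yet closed at "toward": [S [VP [SBAR [S [VP [PP [NP [PP [P = 9.

9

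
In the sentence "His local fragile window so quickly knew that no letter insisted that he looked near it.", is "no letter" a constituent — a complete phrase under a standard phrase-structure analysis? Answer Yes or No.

Yes

"no letter" is exactly the noun phrase [NP no letter], a complete constituent.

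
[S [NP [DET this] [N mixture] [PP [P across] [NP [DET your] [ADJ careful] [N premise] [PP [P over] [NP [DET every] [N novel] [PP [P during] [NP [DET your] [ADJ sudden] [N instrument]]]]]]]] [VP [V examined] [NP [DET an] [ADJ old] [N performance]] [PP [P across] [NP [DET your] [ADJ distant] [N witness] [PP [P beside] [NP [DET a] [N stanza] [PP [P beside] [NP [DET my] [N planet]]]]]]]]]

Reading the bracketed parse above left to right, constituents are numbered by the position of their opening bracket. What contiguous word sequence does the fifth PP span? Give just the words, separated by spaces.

beside a stanza beside my planet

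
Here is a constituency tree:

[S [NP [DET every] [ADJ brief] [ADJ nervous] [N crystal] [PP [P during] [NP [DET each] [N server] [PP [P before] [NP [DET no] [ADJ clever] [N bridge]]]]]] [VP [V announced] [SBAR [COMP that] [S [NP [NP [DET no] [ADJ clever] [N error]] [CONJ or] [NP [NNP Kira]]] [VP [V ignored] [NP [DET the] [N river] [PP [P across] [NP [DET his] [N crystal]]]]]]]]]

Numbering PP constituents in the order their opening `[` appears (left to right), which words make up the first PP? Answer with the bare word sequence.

The PP opening brackets appear, in order, over: "during each server before no clever bridge"; "before no clever bridge"; "across his crystal". The first one spans "during each server before no clever bridge".

during each server before no clever bridge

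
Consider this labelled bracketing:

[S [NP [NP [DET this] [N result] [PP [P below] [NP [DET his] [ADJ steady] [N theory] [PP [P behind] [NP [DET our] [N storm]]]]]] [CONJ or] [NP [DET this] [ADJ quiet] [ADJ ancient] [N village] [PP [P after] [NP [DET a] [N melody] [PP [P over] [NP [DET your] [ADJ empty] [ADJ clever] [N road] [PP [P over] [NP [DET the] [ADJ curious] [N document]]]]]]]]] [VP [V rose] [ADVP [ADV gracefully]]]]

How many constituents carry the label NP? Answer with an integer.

8

Scanning left to right, an opening `[NP` appears at word positions 1, 1, 4, 8, 11, 16, 19, 24 — 8 in total.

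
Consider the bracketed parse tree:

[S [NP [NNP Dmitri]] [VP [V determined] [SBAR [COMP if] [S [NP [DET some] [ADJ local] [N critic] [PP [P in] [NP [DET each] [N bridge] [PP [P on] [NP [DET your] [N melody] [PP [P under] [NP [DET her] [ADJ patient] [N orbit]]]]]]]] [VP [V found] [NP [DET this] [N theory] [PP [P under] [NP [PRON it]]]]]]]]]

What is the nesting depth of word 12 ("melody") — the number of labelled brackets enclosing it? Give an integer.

The word sits inside N, which is inside NP, inside PP, inside NP, inside PP, inside NP, inside S, inside SBAR, inside VP, inside S — 10 brackets in all.

10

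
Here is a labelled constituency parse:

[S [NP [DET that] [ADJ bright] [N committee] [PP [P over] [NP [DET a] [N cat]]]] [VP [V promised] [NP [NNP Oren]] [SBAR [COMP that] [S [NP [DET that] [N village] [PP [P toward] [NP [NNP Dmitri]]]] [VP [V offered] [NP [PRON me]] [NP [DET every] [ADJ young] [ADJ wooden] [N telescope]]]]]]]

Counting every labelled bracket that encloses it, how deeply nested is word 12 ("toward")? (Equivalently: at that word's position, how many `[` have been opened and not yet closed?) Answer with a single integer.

Counting open brackets not yet closed at "toward": [S [VP [SBAR [S [NP [PP [P = 7.

7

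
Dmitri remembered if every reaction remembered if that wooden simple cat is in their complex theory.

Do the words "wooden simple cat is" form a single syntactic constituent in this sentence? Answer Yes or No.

No

"wooden" belongs to the noun phrase "that wooden simple cat" while "is" belongs to the verb phrase "is in their complex theory"; a span that runs across that boundary is not a single phrase.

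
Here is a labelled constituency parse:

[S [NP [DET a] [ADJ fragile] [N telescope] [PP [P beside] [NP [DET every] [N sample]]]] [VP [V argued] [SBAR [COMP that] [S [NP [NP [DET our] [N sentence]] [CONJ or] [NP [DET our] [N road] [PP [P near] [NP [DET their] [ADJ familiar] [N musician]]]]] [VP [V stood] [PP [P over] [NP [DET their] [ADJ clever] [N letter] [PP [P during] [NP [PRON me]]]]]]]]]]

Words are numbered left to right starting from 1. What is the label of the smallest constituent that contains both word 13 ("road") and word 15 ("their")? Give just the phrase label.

The smallest bracket enclosing both words is [NP our road near their familiar musician], so the label is NP.

NP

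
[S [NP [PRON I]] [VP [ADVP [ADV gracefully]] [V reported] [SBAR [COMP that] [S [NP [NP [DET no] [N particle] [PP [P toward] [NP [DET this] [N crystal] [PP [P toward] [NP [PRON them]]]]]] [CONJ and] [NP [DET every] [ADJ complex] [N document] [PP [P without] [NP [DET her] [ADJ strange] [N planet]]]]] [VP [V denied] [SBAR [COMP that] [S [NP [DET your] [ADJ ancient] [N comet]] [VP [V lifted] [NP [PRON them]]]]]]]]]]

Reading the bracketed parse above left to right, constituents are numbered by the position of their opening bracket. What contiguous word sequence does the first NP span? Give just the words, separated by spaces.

I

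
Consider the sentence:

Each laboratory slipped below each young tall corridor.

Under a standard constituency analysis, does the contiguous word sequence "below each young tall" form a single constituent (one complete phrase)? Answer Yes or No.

No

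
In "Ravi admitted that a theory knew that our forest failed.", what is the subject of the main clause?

In the main clause the verb is "admitted"; the NP preceding it, "Ravi", is the subject.

Ravi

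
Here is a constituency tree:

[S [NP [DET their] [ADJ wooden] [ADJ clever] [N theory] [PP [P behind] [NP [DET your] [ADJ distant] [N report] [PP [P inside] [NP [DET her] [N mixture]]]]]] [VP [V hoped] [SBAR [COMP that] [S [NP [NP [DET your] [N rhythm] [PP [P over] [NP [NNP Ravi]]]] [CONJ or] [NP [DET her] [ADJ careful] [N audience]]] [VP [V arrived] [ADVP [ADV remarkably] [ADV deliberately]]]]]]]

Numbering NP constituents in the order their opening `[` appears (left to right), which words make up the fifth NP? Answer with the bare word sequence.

your rhythm over Ravi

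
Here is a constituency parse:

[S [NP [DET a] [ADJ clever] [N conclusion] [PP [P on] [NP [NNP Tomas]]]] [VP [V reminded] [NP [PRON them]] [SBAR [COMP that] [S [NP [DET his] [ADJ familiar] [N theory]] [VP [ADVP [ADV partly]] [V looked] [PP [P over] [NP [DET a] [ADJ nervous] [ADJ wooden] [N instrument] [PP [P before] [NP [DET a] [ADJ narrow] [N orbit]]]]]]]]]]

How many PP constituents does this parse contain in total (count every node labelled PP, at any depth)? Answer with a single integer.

Listing each PP by its span: [PP on Tomas]; [PP over a nervous wooden instrument before a narrow orbit]; [PP before a narrow orbit] — that makes 3.

3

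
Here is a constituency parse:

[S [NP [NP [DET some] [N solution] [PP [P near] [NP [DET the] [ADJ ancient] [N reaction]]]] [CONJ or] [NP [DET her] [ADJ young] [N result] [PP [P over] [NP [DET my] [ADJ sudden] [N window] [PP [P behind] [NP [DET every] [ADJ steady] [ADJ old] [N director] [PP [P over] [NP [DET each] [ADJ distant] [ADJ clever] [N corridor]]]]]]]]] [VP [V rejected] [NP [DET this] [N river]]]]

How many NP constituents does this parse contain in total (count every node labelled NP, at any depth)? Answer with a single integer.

8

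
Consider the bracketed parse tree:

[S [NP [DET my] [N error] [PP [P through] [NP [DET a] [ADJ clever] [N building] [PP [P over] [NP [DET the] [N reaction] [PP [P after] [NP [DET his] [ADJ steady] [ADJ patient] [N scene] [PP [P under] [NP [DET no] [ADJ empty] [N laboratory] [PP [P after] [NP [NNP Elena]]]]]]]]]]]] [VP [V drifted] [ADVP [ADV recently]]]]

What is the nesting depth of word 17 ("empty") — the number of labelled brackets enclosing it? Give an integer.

11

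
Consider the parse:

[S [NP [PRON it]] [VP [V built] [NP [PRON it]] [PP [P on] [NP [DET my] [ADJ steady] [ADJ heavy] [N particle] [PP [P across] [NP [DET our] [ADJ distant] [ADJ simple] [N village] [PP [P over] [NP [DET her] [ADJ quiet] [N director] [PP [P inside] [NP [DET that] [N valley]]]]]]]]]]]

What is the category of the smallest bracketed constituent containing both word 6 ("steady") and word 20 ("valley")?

NP

Word 6 lies under S → VP → PP → NP → ADJ; word 20 lies under S → VP → PP → NP → PP → NP → PP → NP → PP → NP → N. The lowest shared node is the NP.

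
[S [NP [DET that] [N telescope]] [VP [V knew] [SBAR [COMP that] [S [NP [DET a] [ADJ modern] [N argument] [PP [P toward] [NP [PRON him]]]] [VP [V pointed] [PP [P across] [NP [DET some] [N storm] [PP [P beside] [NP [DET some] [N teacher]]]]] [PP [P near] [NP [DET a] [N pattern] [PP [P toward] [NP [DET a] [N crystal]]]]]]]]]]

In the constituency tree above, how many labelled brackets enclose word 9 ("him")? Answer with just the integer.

8

The word sits inside PRON, which is inside NP, inside PP, inside NP, inside S, inside SBAR, inside VP, inside S — 8 brackets in all.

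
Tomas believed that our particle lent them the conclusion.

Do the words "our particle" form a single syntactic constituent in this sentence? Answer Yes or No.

Yes

"our particle" is exactly the noun phrase [NP our particle], a complete constituent.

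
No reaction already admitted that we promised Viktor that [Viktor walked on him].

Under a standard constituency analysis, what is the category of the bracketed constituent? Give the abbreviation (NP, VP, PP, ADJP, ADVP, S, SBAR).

S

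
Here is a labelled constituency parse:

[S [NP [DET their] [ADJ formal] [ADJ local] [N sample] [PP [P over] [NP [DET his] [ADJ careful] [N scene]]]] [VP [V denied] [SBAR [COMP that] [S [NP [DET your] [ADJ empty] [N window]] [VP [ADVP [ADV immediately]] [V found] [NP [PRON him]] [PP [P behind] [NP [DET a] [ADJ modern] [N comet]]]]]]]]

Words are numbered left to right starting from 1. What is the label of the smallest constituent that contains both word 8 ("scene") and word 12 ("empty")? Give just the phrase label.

Both words fall inside [S their formal local sample over his careful scene denied that your empty window immediately found him behind a modern comet] (words 1–20), and no smaller constituent contains them both. Label: S.

S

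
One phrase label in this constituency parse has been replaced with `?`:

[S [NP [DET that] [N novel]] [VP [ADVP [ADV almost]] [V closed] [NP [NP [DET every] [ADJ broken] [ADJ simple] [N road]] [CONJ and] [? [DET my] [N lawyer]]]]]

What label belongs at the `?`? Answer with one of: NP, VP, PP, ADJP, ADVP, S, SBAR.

NP

A constituent whose immediate children are DET 'my', N 'lawyer' is a noun phrase: NP.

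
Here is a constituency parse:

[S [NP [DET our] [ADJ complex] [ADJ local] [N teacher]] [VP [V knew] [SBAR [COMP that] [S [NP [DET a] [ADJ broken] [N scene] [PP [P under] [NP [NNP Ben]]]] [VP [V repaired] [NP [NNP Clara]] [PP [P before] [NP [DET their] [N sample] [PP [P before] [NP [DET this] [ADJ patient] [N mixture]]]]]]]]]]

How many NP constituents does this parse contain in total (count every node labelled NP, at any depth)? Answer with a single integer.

6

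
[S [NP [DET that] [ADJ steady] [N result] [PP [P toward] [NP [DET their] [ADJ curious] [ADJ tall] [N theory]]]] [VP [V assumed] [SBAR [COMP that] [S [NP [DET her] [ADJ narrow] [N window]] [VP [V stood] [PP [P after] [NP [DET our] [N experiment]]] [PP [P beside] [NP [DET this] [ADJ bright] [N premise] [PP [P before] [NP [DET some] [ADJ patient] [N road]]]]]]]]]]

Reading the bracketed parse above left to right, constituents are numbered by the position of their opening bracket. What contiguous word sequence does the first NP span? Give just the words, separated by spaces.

In left-to-right order the NP constituents are "that steady result toward their curious tall theory"; "their curious tall theory"; "her narrow window"; "our experiment"; "this bright premise before some patient road"; "some patient road". Number 1 is "that steady result toward their curious tall theory".

that steady result toward their curious tall theory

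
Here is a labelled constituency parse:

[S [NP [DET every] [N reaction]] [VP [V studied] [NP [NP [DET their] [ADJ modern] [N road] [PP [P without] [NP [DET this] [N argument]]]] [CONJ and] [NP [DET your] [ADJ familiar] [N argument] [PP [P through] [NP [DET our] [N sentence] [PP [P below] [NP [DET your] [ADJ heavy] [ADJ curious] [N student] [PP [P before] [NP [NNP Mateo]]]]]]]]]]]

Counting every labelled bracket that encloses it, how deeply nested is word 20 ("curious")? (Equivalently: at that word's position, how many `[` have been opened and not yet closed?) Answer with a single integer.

9

Counting open brackets not yet closed at "curious": [S [VP [NP [NP [PP [NP [PP [NP [ADJ = 9.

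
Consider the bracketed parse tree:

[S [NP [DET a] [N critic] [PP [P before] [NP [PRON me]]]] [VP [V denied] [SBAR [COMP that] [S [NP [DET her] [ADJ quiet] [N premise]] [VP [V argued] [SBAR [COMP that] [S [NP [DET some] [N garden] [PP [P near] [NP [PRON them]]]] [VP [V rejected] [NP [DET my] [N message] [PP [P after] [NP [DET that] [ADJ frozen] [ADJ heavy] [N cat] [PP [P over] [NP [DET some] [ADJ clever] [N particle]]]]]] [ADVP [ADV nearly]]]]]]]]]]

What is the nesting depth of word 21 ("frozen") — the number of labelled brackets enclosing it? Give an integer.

12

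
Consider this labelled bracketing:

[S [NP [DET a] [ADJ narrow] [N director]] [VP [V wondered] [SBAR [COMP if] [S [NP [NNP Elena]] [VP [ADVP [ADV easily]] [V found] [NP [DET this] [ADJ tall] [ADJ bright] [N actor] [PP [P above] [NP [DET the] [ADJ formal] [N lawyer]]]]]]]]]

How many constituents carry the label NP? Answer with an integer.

Scanning left to right, an opening `[NP` appears at word positions 1, 6, 9, 14 — 4 in total.

4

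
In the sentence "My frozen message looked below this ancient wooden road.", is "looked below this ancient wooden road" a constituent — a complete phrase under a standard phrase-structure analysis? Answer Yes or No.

Yes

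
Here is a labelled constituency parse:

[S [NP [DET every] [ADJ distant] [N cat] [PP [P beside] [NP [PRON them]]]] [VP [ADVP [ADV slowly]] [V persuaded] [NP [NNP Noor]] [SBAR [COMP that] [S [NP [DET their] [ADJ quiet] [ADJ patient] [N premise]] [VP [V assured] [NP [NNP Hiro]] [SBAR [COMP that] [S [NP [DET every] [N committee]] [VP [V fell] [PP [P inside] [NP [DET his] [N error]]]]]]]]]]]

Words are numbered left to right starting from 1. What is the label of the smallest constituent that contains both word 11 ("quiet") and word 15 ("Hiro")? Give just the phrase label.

S

Both words fall inside [S their quiet patient premise assured Hiro that every committee fell inside his error] (words 10–22), and no smaller constituent contains them both. Label: S.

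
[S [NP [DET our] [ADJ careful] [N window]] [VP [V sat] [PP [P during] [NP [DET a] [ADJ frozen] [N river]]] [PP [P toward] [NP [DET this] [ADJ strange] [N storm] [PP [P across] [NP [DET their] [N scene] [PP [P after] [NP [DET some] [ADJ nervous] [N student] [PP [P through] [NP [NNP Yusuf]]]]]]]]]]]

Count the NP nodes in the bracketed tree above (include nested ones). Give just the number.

The NP constituents are: [NP our careful window]; [NP a frozen river]; [NP this strange storm across their scene after some nervous student through Yusuf]; [NP their scene after some nervous student through Yusuf]; [NP some nervous student through Yusuf]; [NP Yusuf]. Total: 6.

6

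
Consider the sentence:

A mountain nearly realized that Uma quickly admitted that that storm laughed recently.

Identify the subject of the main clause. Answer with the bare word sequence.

a mountain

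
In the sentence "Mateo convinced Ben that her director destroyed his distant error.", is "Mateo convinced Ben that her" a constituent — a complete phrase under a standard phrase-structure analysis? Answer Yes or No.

No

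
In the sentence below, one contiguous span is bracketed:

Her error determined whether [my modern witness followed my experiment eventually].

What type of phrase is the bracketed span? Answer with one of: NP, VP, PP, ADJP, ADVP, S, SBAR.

S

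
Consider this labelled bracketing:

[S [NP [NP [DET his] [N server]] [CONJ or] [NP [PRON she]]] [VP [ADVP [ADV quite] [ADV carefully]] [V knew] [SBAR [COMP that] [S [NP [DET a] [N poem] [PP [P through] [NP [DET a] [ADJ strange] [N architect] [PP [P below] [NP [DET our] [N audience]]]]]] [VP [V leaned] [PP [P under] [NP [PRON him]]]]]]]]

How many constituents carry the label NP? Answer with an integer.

The NP constituents are: [NP his server or she]; [NP his server]; [NP she]; [NP a poem through a strange architect below our audience]; [NP a strange architect below our audience]; [NP our audience] …. Total: 7.

7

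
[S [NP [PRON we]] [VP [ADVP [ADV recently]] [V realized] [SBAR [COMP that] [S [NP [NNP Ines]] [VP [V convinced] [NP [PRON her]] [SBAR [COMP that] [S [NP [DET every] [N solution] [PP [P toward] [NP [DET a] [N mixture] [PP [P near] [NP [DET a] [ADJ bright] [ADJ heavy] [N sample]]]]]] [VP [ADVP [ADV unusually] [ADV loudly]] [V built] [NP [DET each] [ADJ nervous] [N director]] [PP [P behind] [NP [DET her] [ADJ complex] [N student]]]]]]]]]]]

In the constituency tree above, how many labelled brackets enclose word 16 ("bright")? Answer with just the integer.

13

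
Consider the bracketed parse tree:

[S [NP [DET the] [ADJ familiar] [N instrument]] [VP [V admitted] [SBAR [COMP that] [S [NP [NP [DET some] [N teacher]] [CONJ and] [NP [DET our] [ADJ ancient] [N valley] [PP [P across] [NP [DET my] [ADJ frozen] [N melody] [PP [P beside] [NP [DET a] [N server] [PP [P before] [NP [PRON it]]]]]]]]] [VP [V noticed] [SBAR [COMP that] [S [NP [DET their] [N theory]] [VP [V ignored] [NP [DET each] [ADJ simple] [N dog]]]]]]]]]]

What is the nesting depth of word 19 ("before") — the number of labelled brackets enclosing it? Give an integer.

12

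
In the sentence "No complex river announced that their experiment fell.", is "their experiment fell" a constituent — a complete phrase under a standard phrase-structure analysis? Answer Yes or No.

Yes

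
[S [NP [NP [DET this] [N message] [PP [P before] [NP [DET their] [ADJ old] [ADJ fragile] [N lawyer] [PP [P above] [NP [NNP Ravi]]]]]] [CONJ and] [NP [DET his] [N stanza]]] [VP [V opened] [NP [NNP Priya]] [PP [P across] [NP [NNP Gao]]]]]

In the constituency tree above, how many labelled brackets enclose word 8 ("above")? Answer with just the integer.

7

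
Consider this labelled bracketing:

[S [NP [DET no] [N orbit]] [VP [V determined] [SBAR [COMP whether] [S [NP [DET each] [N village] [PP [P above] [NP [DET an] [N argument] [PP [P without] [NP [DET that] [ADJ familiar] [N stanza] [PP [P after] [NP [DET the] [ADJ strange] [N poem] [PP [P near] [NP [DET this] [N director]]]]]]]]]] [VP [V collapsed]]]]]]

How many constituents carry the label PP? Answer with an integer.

Listing each PP by its span: [PP above an argument without that familiar stanza after the strange poem near this director]; [PP without that familiar stanza after the strange poem near this director]; [PP after the strange poem near this director]; [PP near this director] — that makes 4.

4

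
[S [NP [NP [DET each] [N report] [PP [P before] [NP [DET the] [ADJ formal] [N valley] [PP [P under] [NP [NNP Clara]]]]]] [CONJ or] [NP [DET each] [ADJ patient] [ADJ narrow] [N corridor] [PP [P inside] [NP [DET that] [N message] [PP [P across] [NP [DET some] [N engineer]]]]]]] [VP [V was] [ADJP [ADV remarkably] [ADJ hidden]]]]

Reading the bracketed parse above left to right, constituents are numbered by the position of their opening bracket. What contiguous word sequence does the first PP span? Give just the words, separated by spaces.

The PP opening brackets appear, in order, over: "before the formal valley under Clara"; "under Clara"; "inside that message across some engineer"; "across some engineer". The first one spans "before the formal valley under Clara".

before the formal valley under Clara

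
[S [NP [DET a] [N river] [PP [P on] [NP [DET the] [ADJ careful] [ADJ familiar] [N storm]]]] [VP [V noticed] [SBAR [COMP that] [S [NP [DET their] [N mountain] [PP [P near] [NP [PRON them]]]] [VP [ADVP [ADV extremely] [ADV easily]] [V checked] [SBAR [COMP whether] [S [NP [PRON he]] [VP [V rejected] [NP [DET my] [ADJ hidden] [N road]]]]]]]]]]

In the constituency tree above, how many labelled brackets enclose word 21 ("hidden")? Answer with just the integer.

Counting open brackets not yet closed at "hidden": [S [VP [SBAR [S [VP [SBAR [S [VP [NP [ADJ = 10.

10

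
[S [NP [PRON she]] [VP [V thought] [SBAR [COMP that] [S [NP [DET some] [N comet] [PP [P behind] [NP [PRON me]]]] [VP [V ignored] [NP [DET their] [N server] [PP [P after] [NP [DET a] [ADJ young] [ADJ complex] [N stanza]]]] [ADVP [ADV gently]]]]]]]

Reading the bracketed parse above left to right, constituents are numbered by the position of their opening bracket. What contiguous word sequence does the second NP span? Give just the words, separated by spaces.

some comet behind me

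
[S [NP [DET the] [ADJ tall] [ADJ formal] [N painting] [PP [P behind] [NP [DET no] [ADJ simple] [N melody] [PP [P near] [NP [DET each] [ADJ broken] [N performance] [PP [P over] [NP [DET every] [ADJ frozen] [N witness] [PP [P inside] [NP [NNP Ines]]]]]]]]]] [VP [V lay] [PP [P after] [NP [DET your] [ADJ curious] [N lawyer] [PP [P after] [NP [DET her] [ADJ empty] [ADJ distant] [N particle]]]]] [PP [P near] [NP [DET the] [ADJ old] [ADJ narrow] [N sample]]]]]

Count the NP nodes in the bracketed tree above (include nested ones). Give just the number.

Listing each NP by its span: [NP the tall formal painting behind no simple melody near each broken performance over every frozen witness inside Ines]; [NP no simple melody near each broken performance over every frozen witness inside Ines]; [NP each broken performance over every frozen witness inside Ines]; [NP every frozen witness inside Ines]; [NP Ines]; [NP your curious lawyer after her empty distant particle] … — that makes 8.

8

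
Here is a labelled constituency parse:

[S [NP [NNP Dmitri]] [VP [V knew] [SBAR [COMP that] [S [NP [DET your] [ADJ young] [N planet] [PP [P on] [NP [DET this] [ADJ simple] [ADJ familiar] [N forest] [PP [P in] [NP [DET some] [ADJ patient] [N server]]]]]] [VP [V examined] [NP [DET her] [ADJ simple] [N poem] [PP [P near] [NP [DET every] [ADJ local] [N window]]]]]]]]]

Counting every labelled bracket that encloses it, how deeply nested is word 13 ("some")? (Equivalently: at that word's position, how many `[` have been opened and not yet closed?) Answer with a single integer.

Counting open brackets not yet closed at "some": [S [VP [SBAR [S [NP [PP [NP [PP [NP [DET = 10.

10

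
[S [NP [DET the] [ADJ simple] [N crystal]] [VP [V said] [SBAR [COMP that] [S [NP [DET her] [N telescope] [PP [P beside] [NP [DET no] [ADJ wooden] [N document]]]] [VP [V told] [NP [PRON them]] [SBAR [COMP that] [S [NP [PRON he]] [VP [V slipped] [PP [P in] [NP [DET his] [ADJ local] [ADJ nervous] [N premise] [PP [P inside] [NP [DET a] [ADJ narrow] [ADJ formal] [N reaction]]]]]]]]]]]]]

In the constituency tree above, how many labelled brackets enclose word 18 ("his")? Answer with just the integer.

11

The word sits inside DET, which is inside NP, inside PP, inside VP, inside S, inside SBAR, inside VP, inside S, inside SBAR, inside VP, inside S — 11 brackets in all.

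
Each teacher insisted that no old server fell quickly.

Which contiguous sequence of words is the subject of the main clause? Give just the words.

In the main clause the verb is "insisted"; the NP preceding it, "each teacher", is the subject.

each teacher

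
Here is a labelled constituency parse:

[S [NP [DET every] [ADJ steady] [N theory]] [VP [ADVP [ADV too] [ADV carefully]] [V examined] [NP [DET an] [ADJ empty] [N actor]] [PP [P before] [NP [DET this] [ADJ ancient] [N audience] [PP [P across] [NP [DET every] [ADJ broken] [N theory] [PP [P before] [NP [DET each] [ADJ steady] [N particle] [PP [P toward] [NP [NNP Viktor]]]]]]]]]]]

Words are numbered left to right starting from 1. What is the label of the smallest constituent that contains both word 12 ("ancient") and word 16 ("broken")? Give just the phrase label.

NP

The smallest bracket enclosing both words is [NP this ancient audience across every broken theory before each steady particle toward Viktor], so the label is NP.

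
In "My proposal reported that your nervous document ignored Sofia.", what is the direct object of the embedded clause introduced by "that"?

Sofia

The verb of the embedded clause introduced by "that" is "ignored"; its direct object is the NP "Sofia".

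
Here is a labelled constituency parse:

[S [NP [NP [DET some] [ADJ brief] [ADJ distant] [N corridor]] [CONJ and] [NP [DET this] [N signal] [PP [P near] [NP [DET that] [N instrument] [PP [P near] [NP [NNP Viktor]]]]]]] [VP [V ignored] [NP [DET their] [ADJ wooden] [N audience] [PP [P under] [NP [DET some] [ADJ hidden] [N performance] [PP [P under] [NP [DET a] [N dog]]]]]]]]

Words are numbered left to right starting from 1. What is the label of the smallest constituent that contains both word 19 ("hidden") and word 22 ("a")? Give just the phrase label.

NP

Word 19 lies under S → VP → NP → PP → NP → ADJ; word 22 lies under S → VP → NP → PP → NP → PP → NP → DET. The lowest shared node is the NP.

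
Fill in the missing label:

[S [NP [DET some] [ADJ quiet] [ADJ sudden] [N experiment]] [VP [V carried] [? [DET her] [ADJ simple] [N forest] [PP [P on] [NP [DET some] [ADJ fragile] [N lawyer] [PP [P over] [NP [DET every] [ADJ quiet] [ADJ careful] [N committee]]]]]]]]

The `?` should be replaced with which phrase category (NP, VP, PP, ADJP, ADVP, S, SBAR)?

NP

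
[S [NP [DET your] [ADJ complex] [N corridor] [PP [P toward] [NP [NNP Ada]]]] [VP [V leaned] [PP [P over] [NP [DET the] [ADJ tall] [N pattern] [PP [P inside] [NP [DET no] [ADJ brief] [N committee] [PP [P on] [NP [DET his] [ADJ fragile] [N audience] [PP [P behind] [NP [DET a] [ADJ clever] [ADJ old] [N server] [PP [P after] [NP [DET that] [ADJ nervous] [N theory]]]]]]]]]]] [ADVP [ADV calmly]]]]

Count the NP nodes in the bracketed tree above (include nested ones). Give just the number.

Scanning left to right, an opening `[NP` appears at word positions 1, 5, 8, 12, 16, 20, 25 — 7 in total.

7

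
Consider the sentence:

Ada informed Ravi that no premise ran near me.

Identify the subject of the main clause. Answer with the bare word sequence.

Ada

In the main clause the verb is "informed"; the NP preceding it, "Ada", is the subject.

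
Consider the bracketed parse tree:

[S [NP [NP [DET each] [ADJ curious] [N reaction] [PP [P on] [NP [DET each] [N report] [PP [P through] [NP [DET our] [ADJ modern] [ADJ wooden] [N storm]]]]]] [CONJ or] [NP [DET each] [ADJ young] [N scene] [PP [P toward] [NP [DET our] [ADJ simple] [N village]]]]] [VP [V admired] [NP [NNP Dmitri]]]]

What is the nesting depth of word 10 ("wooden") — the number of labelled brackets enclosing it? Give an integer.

Counting open brackets not yet closed at "wooden": [S [NP [NP [PP [NP [PP [NP [ADJ = 8.

8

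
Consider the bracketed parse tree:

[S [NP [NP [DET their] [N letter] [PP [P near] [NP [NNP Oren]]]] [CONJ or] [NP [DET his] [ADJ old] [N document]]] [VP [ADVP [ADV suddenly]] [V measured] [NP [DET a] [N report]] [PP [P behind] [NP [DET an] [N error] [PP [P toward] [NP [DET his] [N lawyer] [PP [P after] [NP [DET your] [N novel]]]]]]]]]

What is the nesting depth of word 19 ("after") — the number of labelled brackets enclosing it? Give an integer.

8

Counting open brackets not yet closed at "after": [S [VP [PP [NP [PP [NP [PP [P = 8.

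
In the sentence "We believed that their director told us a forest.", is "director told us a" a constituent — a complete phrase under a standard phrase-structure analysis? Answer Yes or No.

"director" belongs to the noun phrase "their director" while "a" belongs to the verb phrase "told us a forest"; a span that runs across that boundary is not a single phrase.

No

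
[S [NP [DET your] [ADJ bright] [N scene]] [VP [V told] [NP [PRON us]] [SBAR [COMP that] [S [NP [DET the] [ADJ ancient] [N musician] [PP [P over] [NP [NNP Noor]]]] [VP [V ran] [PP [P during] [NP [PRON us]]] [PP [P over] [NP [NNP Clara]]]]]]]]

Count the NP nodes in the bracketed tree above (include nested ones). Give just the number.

Scanning left to right, an opening `[NP` appears at word positions 1, 5, 7, 11, 14, 16 — 6 in total.

6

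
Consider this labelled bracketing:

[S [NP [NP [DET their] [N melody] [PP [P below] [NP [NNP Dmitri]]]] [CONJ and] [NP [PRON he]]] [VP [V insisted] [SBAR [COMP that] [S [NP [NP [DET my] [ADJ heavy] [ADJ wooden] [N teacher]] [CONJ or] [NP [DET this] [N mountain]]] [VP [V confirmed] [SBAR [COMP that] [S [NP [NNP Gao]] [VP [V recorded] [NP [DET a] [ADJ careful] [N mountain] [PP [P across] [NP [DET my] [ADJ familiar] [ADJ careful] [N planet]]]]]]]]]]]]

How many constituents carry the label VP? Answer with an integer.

Listing each VP by its span: [VP insisted that my heavy wooden teacher or this mountain confirmed that Gao recorded a careful mountain across my familiar careful planet]; [VP confirmed that Gao recorded a careful mountain across my familiar careful planet]; [VP recorded a careful mountain across my familiar careful planet] — that makes 3.

3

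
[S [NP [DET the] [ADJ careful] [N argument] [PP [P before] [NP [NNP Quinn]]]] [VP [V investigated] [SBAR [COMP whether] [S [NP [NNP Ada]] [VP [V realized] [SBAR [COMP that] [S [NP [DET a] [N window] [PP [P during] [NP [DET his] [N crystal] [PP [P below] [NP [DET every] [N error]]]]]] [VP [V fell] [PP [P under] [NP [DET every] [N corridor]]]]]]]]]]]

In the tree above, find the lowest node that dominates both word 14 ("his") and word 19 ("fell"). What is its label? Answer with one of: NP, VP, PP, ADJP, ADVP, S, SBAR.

S

Both words fall inside [S a window during his crystal below every error fell under every corridor] (words 11–22), and no smaller constituent contains them both. Label: S.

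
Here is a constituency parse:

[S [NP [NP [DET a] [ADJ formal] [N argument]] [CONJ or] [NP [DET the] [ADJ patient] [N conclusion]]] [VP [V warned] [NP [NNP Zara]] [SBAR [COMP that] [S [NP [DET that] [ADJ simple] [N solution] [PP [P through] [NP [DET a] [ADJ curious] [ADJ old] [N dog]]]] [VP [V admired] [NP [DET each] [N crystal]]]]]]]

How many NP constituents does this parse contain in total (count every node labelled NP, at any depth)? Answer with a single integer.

7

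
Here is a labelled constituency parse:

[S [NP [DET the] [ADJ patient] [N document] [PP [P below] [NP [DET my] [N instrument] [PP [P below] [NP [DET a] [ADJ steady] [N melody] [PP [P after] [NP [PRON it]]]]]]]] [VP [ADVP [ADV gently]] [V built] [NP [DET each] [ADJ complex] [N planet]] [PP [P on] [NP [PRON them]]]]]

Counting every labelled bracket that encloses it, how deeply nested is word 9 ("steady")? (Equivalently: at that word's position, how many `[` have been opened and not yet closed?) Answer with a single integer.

The word sits inside ADJ, which is inside NP, inside PP, inside NP, inside PP, inside NP, inside S — 7 brackets in all.

7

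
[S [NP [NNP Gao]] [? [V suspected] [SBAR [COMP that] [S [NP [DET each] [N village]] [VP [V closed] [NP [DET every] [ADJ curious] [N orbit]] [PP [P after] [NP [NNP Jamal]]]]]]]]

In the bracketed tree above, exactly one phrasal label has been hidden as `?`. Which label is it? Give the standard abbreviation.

Looking at what the `?` directly dominates — V 'suspected', SBAR — this is a verb phrase (VP).

VP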